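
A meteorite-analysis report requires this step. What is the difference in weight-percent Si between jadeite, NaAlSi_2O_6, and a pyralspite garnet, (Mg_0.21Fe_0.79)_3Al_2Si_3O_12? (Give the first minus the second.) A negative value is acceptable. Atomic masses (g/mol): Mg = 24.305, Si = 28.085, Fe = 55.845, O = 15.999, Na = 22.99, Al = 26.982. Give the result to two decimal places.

First mineral: 56.170 g Si in 202.136 g formula = 27.79 wt% Si.
Second mineral: 84.255 g Si in 477.872 g formula = 17.63 wt% Si.
27.79% − 17.63% gives a difference of 10.16 percentage points.

10.16 percentage points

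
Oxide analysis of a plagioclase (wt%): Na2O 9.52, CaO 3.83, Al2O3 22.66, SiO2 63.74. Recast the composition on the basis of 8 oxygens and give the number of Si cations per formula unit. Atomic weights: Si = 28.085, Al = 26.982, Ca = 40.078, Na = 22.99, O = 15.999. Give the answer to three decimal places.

2.819 Si apfu

9.52 wt% Na2O ÷ 61.979 g/mol = 0.15360 mol, giving 0.30720 Na and 0.15360 O.
3.83 wt% CaO ÷ 56.077 g/mol = 0.06830 mol, giving 0.06830 Ca and 0.06830 O.
22.66 wt% Al2O3 ÷ 101.961 g/mol = 0.22224 mol, giving 0.44448 Al and 0.66672 O.
63.74 wt% SiO2 ÷ 60.083 g/mol = 1.06087 mol, giving 1.06087 Si and 2.12174 O.
Oxygen sums to 3.01036; scaling by 8/3.01036 = 2.65749 puts the formula on 8 O.
Si: 1.06087 × 2.65749 = 2.819 atoms per formula unit.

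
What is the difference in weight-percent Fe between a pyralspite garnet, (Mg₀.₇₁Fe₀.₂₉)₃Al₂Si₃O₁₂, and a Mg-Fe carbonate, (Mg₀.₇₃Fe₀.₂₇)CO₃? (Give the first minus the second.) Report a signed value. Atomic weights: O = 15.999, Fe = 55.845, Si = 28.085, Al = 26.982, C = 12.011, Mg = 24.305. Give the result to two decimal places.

Fe in (Mg₀.₇₁Fe₀.₂₉)₃Al₂Si₃O₁₂: molar mass 430.562 g/mol; 0.87×55.845 = 48.585 g → 11.28 wt%.
Fe in (Mg₀.₇₃Fe₀.₂₇)CO₃: molar mass 92.829 g/mol; 0.27×55.845 = 15.078 g → 16.24 wt%.
Difference = 11.28 − 16.24 = -4.96 percentage points.

-4.96 percentage points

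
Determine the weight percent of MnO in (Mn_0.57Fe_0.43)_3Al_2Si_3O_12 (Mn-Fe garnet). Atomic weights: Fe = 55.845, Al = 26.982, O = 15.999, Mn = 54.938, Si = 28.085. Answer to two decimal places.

Molar mass of (Mn_0.57Fe_0.43)_3Al_2Si_3O_12 = 1.71*54.938 + 1.29*55.845 + 2*26.982 + 3*28.085 + 12*15.999 = 496.191 g/mol.
Each formula unit contains 1.71 Mn, equivalent to 1.71/1 = 1.7100 mol MnO.
M(MnO) = 1×54.938 + 1×15.999 = 70.937 g/mol.
Mass of MnO per formula unit = 1.7100 × 70.937 = 121.302 g.
MnO wt% = 121.302 / 496.191 × 100 = 24.45%.

24.45 wt%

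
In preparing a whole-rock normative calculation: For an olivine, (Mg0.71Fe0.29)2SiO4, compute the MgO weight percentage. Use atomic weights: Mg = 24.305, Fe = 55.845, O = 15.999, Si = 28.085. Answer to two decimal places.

36.00 wt%

M((Mg0.71Fe0.29)2SiO4) = 158.984 g/mol; M(MgO) = 40.304 g/mol.
Moles MgO per formula unit = 1.42 Mg ÷ 1 = 1.4200.
MgO fraction = (1.4200 × 40.304) / 158.984 = 57.232/158.984 = 0.3600.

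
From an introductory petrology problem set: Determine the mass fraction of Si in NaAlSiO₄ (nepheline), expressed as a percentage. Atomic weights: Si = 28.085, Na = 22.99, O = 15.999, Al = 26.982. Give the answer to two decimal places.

Formula mass = 1*22.99 + 1*26.982 + 1*28.085 + 4*15.999 = 142.053 g/mol, of which 28.085 g is Si.
So Si makes up 28.085/142.053 = 0.1977 of the mass, i.e. 19.77%.

19.77 wt%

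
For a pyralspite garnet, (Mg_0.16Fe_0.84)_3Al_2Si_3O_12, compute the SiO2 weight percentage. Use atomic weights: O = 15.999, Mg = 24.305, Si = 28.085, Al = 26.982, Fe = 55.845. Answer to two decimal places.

37.35 wt%

M((Mg_0.16Fe_0.84)_3Al_2Si_3O_12) = 482.603 g/mol; M(SiO2) = 60.083 g/mol.
Moles SiO2 per formula unit = 3 Si ÷ 1 = 3.0000.
SiO2 fraction = (3.0000 × 60.083) / 482.603 = 180.249/482.603 = 0.3735.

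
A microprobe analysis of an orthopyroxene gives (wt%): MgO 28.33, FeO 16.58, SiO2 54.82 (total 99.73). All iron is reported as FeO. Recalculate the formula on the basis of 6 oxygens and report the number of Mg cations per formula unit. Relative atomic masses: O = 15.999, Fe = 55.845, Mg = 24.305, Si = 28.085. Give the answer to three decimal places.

MgO: 28.33/40.304 = 0.70291 mol → 0.70291 mol Mg, 0.70291 mol O.
FeO: 16.58/71.844 = 0.23078 mol → 0.23078 mol Fe, 0.23078 mol O.
SiO2: 54.82/60.083 = 0.91240 mol → 0.91240 mol Si, 1.82480 mol O.
Total oxygen = 2.75849 mol. Normalization factor = 6/2.75849 = 2.17510.
Mg per 6 O = 0.70291 × 2.17510 = 1.529.

1.529 Mg apfu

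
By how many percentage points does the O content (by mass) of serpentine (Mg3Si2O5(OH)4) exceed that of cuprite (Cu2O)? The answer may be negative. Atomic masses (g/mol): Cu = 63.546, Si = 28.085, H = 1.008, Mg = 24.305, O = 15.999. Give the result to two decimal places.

40.78 percentage points

O in Mg3Si2O5(OH)4: molar mass 277.108 g/mol; 9×15.999 = 143.991 g → 51.96 wt%.
O in Cu2O: molar mass 143.091 g/mol; 1×15.999 = 15.999 g → 11.18 wt%.
Difference = 51.96 − 11.18 = 40.78 percentage points.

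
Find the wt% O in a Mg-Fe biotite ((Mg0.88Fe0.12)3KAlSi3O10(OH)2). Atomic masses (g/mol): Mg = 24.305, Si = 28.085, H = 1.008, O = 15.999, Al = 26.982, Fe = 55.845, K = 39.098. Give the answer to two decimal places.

Molar mass of (Mg0.88Fe0.12)3KAlSi3O10(OH)2: 2.64·24.305 + 0.36·55.845 + 1·39.098 + 1·26.982 + 3·28.085 + 12·15.999 + 2·1.008 = 428.608 g/mol.
Mass of O per formula unit: 12 × 15.999 = 191.988 g.
Weight fraction O = 191.988 / 428.608 = 0.4479.

44.79 wt%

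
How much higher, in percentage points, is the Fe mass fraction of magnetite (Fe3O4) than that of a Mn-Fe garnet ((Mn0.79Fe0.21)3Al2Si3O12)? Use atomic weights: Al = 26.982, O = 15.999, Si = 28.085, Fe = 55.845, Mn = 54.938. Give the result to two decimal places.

65.26 percentage points

M(Fe3O4) = 231.531 g/mol, so wt% Fe = 167.535/231.531 × 100 = 72.36%.
M((Mn0.79Fe0.21)3Al2Si3O12) = 495.592 g/mol, so wt% Fe = 35.182/495.592 × 100 = 7.10%.
72.36 − 7.10 = 65.26 pp.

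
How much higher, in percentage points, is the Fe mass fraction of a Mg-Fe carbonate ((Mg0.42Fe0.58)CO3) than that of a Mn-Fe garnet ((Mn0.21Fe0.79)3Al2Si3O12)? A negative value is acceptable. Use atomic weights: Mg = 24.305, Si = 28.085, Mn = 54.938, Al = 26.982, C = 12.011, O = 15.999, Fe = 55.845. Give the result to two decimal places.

M((Mg0.42Fe0.58)CO3) = 102.606 g/mol, so wt% Fe = 32.390/102.606 × 100 = 31.57%.
M((Mn0.21Fe0.79)3Al2Si3O12) = 497.171 g/mol, so wt% Fe = 132.353/497.171 × 100 = 26.62%.
31.57 − 26.62 = 4.95 pp.

4.95 percentage points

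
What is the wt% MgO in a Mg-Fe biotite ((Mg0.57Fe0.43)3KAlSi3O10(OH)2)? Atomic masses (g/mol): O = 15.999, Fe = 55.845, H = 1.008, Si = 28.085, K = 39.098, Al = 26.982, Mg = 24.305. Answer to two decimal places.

Molar mass of (Mg0.57Fe0.43)3KAlSi3O10(OH)2 = 1.71*24.305 + 1.29*55.845 + 1*39.098 + 1*26.982 + 3*28.085 + 12*15.999 + 2*1.008 = 457.941 g/mol.
Each formula unit contains 1.71 Mg, equivalent to 1.71/1 = 1.7100 mol MgO.
M(MgO) = 1×24.305 + 1×15.999 = 40.304 g/mol.
Mass of MgO per formula unit = 1.7100 × 40.304 = 68.920 g.
MgO wt% = 68.920 / 457.941 × 100 = 15.05%.

15.05 wt%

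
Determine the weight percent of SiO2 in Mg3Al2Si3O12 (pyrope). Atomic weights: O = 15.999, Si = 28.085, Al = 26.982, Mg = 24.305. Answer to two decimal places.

44.71 wt%

M(Mg3Al2Si3O12) = 403.122 g/mol; M(SiO2) = 60.083 g/mol.
Moles SiO2 per formula unit = 3 Si ÷ 1 = 3.0000.
SiO2 fraction = (3.0000 × 60.083) / 403.122 = 180.249/403.122 = 0.4471.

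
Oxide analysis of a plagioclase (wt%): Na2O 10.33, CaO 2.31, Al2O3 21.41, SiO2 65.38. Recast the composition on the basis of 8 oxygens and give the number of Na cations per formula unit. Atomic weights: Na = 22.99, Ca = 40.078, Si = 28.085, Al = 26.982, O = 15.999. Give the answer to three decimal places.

0.885 Na apfu

Na2O: 10.33/61.979 = 0.16667 mol → 0.33334 mol Na, 0.16667 mol O.
CaO: 2.31/56.077 = 0.04119 mol → 0.04119 mol Ca, 0.04119 mol O.
Al2O3: 21.41/101.961 = 0.20998 mol → 0.41996 mol Al, 0.62994 mol O.
SiO2: 65.38/60.083 = 1.08816 mol → 1.08816 mol Si, 2.17632 mol O.
Total oxygen = 3.01412 mol. Normalization factor = 8/3.01412 = 2.65417.
Na per 8 O = 0.33334 × 2.65417 = 0.885.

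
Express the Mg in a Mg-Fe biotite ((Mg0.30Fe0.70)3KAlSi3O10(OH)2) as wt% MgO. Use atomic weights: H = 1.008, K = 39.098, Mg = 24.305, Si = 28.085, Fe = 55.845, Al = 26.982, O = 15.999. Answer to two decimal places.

7.50 wt%

Formula mass = 483.488 g/mol.
0.90 Mg → 0.9000 mol MgO per formula unit; M(MgO) = 40.304, so MgO mass = 36.274 g.
36.274/483.488 × 100 = 7.50 wt%.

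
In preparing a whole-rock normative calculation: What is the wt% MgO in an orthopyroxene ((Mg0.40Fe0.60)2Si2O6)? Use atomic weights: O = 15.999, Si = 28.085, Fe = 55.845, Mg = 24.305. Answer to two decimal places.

13.51 wt%

Molar mass of (Mg0.40Fe0.60)2Si2O6 = 0.80×24.305 + 1.20×55.845 + 2×28.085 + 6×15.999 = 238.622 g/mol.
Each formula unit contains 0.80 Mg, equivalent to 0.80/1 = 0.8000 mol MgO.
M(MgO) = 1×24.305 + 1×15.999 = 40.304 g/mol.
Mass of MgO per formula unit = 0.8000 × 40.304 = 32.243 g.
MgO wt% = 32.243 / 238.622 × 100 = 13.51%.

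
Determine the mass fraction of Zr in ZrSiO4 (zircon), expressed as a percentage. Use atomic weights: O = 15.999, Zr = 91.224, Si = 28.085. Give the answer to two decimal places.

Formula mass = 1*91.224 + 1*28.085 + 4*15.999 = 183.305 g/mol, of which 91.224 g is Zr.
So Zr makes up 91.224/183.305 = 0.4977 of the mass, i.e. 49.77%.

49.77 weight percent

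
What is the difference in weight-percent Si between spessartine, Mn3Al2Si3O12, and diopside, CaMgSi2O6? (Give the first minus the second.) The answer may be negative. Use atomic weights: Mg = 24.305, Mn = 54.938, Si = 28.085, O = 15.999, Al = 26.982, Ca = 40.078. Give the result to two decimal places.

-8.92 percentage points

M(Mn3Al2Si3O12) = 495.021 g/mol, so wt% Si = 84.255/495.021 × 100 = 17.02%.
M(CaMgSi2O6) = 216.547 g/mol, so wt% Si = 56.170/216.547 × 100 = 25.94%.
17.02 − 25.94 = -8.92 pp.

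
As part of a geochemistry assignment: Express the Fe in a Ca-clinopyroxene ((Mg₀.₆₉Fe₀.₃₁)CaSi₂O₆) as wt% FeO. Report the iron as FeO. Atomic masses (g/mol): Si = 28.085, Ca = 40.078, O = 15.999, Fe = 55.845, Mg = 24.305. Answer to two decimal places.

9.84 wt%

Formula mass = 226.324 g/mol.
0.31 Fe → 0.3100 mol FeO per formula unit; M(FeO) = 71.844, so FeO mass = 22.272 g.
22.272/226.324 × 100 = 9.84 wt%.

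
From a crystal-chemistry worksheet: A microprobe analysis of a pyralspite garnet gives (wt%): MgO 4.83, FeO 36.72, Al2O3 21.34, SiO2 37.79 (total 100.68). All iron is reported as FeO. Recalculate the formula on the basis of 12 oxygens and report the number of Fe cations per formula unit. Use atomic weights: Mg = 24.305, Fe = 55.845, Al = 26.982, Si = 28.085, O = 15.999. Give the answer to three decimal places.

MgO: 4.83/40.304 = 0.11984 mol → 0.11984 mol Mg, 0.11984 mol O.
FeO: 36.72/71.844 = 0.51111 mol → 0.51111 mol Fe, 0.51111 mol O.
Al2O3: 21.34/101.961 = 0.20930 mol → 0.41860 mol Al, 0.62790 mol O.
SiO2: 37.79/60.083 = 0.62896 mol → 0.62896 mol Si, 1.25792 mol O.
Total oxygen = 2.51677 mol. Normalization factor = 12/2.51677 = 4.76802.
Fe per 12 O = 0.51111 × 4.76802 = 2.437.

2.437 Fe apfu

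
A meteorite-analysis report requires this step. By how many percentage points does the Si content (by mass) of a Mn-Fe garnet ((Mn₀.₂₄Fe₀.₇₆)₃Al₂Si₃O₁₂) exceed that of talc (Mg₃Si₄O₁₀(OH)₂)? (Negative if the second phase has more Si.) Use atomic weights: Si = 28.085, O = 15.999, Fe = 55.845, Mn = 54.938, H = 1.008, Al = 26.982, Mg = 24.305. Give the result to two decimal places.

M((Mn₀.₂₄Fe₀.₇₆)₃Al₂Si₃O₁₂) = 497.089 g/mol, so wt% Si = 84.255/497.089 × 100 = 16.95%.
M(Mg₃Si₄O₁₀(OH)₂) = 379.259 g/mol, so wt% Si = 112.340/379.259 × 100 = 29.62%.
16.95 − 29.62 = -12.67 pp.

-12.67 percentage points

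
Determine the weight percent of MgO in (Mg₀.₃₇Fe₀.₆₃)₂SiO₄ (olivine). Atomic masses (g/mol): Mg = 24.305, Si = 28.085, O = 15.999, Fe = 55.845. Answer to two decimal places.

Formula mass = 180.431 g/mol.
0.74 Mg → 0.7400 mol MgO per formula unit; M(MgO) = 40.304, so MgO mass = 29.825 g.
29.825/180.431 × 100 = 16.53 wt%.

16.53 wt%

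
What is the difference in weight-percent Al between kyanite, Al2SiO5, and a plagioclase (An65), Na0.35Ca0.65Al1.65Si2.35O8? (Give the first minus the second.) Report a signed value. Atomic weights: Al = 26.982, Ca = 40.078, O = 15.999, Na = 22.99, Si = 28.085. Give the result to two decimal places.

16.97 percentage points

M(Al2SiO5) = 162.044 g/mol, so wt% Al = 53.964/162.044 × 100 = 33.30%.
M(Na0.35Ca0.65Al1.65Si2.35O8) = 272.609 g/mol, so wt% Al = 44.520/272.609 × 100 = 16.33%.
33.30 − 16.33 = 16.97 pp.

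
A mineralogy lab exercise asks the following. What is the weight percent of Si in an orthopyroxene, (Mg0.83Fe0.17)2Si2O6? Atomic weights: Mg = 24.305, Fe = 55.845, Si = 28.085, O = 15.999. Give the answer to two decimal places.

26.56 mass %

M((Mg0.83Fe0.17)2Si2O6) = 211.498 g/mol.
Si contributes 2 × 28.085 = 56.170 g per mole.
56.170/211.498 = 0.2656 → 26.56%.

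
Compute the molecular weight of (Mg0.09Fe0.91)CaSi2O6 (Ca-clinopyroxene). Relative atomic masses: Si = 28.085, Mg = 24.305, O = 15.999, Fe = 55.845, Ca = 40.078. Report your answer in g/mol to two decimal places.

245.25 g/mol

M = 0.09×24.305 + 0.91×55.845 + 1×40.078 + 2×28.085 + 6×15.999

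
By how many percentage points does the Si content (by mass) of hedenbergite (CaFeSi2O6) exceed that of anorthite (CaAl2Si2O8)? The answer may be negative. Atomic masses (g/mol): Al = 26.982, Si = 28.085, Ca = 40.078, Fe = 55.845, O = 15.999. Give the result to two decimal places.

2.45 percentage points

First mineral: 56.170 g Si in 248.087 g formula = 22.64 wt% Si.
Second mineral: 56.170 g Si in 278.204 g formula = 20.19 wt% Si.
22.64% − 20.19% gives a difference of 2.45 percentage points.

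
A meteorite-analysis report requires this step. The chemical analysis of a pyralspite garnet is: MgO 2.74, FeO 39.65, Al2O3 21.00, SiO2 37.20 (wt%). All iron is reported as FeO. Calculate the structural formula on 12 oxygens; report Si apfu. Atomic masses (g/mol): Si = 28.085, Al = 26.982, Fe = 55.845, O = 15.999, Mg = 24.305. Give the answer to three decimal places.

3.001 Si apfu

2.74 wt% MgO ÷ 40.304 g/mol = 0.06798 mol, giving 0.06798 Mg and 0.06798 O.
39.65 wt% FeO ÷ 71.844 g/mol = 0.55189 mol, giving 0.55189 Fe and 0.55189 O.
21.00 wt% Al2O3 ÷ 101.961 g/mol = 0.20596 mol, giving 0.41192 Al and 0.61788 O.
37.20 wt% SiO2 ÷ 60.083 g/mol = 0.61914 mol, giving 0.61914 Si and 1.23828 O.
Oxygen sums to 2.47603; scaling by 12/2.47603 = 4.84647 puts the formula on 12 O.
Si: 0.61914 × 4.84647 = 3.001 atoms per formula unit.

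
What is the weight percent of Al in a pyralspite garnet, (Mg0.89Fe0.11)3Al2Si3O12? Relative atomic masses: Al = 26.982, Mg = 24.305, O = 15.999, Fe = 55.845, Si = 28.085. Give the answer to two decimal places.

13.05 mass %

Molar mass of (Mg0.89Fe0.11)3Al2Si3O12: 2.67×24.305 + 0.33×55.845 + 2×26.982 + 3×28.085 + 12×15.999 = 413.530 g/mol.
Mass of Al per formula unit: 2 × 26.982 = 53.964 g.
Weight fraction Al = 53.964 / 413.530 = 0.1305.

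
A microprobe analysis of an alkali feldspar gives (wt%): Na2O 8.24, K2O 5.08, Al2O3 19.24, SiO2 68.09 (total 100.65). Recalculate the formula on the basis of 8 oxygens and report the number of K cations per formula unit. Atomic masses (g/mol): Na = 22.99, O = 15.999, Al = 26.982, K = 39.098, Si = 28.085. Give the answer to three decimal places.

8.24 wt% Na2O ÷ 61.979 g/mol = 0.13295 mol, giving 0.26590 Na and 0.13295 O.
5.08 wt% K2O ÷ 94.195 g/mol = 0.05393 mol, giving 0.10786 K and 0.05393 O.
19.24 wt% Al2O3 ÷ 101.961 g/mol = 0.18870 mol, giving 0.37740 Al and 0.56610 O.
68.09 wt% SiO2 ÷ 60.083 g/mol = 1.13327 mol, giving 1.13327 Si and 2.26654 O.
Oxygen sums to 3.01952; scaling by 8/3.01952 = 2.64943 puts the formula on 8 O.
K: 0.10786 × 2.64943 = 0.286 atoms per formula unit.

0.286 K apfu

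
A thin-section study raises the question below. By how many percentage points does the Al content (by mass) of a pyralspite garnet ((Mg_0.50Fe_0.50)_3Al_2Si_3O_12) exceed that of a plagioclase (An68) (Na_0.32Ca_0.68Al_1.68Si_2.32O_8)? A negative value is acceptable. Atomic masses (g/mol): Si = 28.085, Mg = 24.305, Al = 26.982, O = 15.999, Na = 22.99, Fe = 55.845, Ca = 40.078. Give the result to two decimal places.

-4.62 percentage points

M((Mg_0.50Fe_0.50)_3Al_2Si_3O_12) = 450.432 g/mol, so wt% Al = 53.964/450.432 × 100 = 11.98%.
M(Na_0.32Ca_0.68Al_1.68Si_2.32O_8) = 273.089 g/mol, so wt% Al = 45.330/273.089 × 100 = 16.60%.
11.98 − 16.60 = -4.62 pp.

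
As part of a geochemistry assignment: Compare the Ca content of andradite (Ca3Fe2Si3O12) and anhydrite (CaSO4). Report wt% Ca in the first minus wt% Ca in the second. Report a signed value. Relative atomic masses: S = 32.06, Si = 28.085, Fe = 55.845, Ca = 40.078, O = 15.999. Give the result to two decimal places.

First mineral: 120.234 g Ca in 508.167 g formula = 23.66 wt% Ca.
Second mineral: 40.078 g Ca in 136.134 g formula = 29.44 wt% Ca.
23.66% − 29.44% gives a difference of -5.78 percentage points.

-5.78 percentage points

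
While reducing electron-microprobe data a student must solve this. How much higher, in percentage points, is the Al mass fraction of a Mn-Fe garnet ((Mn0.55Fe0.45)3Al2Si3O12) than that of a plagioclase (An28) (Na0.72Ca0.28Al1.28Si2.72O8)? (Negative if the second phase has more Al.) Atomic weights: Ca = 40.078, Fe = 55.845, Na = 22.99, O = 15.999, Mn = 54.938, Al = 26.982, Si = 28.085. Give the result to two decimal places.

Al in (Mn0.55Fe0.45)3Al2Si3O12: molar mass 496.245 g/mol; 2×26.982 = 53.964 g → 10.87 wt%.
Al in Na0.72Ca0.28Al1.28Si2.72O8: molar mass 266.695 g/mol; 1.28×26.982 = 34.537 g → 12.95 wt%.
Difference = 10.87 − 12.95 = -2.08 percentage points.

-2.08 percentage points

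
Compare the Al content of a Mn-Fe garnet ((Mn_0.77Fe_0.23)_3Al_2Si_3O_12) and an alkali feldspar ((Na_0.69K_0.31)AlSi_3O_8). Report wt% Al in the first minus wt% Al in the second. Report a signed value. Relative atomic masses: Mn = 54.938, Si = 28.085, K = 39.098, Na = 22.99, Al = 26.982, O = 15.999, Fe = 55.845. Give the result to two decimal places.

M((Mn_0.77Fe_0.23)_3Al_2Si_3O_12) = 495.647 g/mol, so wt% Al = 53.964/495.647 × 100 = 10.89%.
M((Na_0.69K_0.31)AlSi_3O_8) = 267.212 g/mol, so wt% Al = 26.982/267.212 × 100 = 10.10%.
10.89 − 10.10 = 0.79 pp.

0.79 percentage points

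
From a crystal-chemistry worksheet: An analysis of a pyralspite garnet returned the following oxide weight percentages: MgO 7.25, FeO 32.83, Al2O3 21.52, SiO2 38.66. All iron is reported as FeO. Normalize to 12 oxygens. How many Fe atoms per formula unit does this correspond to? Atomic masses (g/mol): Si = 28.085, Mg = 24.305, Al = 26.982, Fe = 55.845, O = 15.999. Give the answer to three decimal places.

2.145 Fe apfu

MgO: 7.25/40.304 = 0.17988 mol → 0.17988 mol Mg, 0.17988 mol O.
FeO: 32.83/71.844 = 0.45696 mol → 0.45696 mol Fe, 0.45696 mol O.
Al2O3: 21.52/101.961 = 0.21106 mol → 0.42212 mol Al, 0.63318 mol O.
SiO2: 38.66/60.083 = 0.64344 mol → 0.64344 mol Si, 1.28688 mol O.
Total oxygen = 2.55690 mol. Normalization factor = 12/2.55690 = 4.69318.
Fe per 12 O = 0.45696 × 4.69318 = 2.145.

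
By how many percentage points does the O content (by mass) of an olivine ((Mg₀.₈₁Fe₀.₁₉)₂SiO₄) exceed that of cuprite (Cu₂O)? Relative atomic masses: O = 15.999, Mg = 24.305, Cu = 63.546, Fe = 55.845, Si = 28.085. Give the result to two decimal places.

30.74 percentage points

M((Mg₀.₈₁Fe₀.₁₉)₂SiO₄) = 152.676 g/mol, so wt% O = 63.996/152.676 × 100 = 41.92%.
M(Cu₂O) = 143.091 g/mol, so wt% O = 15.999/143.091 × 100 = 11.18%.
41.92 − 11.18 = 30.74 pp.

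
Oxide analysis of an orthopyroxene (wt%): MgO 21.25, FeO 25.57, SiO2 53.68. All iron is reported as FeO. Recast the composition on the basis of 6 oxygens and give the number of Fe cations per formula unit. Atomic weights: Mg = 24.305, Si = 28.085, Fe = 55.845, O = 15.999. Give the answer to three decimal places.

21.25 wt% MgO ÷ 40.304 g/mol = 0.52724 mol, giving 0.52724 Mg and 0.52724 O.
25.57 wt% FeO ÷ 71.844 g/mol = 0.35591 mol, giving 0.35591 Fe and 0.35591 O.
53.68 wt% SiO2 ÷ 60.083 g/mol = 0.89343 mol, giving 0.89343 Si and 1.78686 O.
Oxygen sums to 2.67001; scaling by 6/2.67001 = 2.24718 puts the formula on 6 O.
Fe: 0.35591 × 2.24718 = 0.800 atoms per formula unit.

0.800 Fe apfu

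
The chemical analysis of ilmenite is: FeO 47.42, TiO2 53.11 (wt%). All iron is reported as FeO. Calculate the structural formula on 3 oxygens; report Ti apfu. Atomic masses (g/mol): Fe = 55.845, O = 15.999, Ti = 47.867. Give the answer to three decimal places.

FeO (M=71.844): mol = 0.66004; Fe = 0.66004, O = 0.66004.
TiO2 (M=79.865): mol = 0.66500; Ti = 0.66500, O = 1.33000.
ΣO = 1.99004; factor = 3/ΣO = 1.50751.
Ti apfu = 0.66500 × 1.50751 = 1.002.

1.002 Ti apfu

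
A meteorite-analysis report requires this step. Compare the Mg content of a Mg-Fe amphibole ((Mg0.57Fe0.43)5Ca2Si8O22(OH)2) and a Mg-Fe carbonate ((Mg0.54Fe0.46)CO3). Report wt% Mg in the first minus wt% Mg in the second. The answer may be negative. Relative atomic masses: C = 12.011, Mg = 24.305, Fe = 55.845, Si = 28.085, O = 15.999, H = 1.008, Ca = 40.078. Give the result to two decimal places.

-5.41 percentage points

M((Mg0.57Fe0.43)5Ca2Si8O22(OH)2) = 880.164 g/mol, so wt% Mg = 69.269/880.164 × 100 = 7.87%.
M((Mg0.54Fe0.46)CO3) = 98.821 g/mol, so wt% Mg = 13.125/98.821 × 100 = 13.28%.
7.87 − 13.28 = -5.41 pp.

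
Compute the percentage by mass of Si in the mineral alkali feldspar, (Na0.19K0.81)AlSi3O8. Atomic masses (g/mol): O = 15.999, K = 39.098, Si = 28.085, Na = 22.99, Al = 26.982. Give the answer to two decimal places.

30.61 weight percent

Formula mass = 0.19·22.99 + 0.81·39.098 + 1·26.982 + 3·28.085 + 8·15.999 = 275.266 g/mol, of which 84.255 g is Si.
So Si makes up 84.255/275.266 = 0.3061 of the mass, i.e. 30.61%.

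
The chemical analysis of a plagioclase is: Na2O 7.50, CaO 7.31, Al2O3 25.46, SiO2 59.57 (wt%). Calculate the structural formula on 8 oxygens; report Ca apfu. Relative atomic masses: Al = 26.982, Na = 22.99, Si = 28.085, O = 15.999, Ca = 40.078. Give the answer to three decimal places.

7.50 wt% Na2O ÷ 61.979 g/mol = 0.12101 mol, giving 0.24202 Na and 0.12101 O.
7.31 wt% CaO ÷ 56.077 g/mol = 0.13036 mol, giving 0.13036 Ca and 0.13036 O.
25.46 wt% Al2O3 ÷ 101.961 g/mol = 0.24970 mol, giving 0.49940 Al and 0.74910 O.
59.57 wt% SiO2 ÷ 60.083 g/mol = 0.99146 mol, giving 0.99146 Si and 1.98292 O.
Oxygen sums to 2.98339; scaling by 8/2.98339 = 2.68151 puts the formula on 8 O.
Ca: 0.13036 × 2.68151 = 0.350 atoms per formula unit.

0.350 Ca apfu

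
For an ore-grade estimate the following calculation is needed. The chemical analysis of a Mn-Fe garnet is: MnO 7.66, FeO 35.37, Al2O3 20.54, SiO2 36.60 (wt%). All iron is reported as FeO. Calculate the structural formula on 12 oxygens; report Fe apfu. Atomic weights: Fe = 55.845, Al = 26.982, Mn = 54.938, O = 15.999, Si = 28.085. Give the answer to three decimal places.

MnO: 7.66/70.937 = 0.10798 mol → 0.10798 mol Mn, 0.10798 mol O.
FeO: 35.37/71.844 = 0.49232 mol → 0.49232 mol Fe, 0.49232 mol O.
Al2O3: 20.54/101.961 = 0.20145 mol → 0.40290 mol Al, 0.60435 mol O.
SiO2: 36.60/60.083 = 0.60916 mol → 0.60916 mol Si, 1.21832 mol O.
Total oxygen = 2.42297 mol. Normalization factor = 12/2.42297 = 4.95260.
Fe per 12 O = 0.49232 × 4.95260 = 2.438.

2.438 Fe apfu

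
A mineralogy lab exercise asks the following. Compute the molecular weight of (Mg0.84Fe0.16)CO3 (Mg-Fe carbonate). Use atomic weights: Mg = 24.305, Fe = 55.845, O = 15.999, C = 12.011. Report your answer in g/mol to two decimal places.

The formula mass is the sum 0.84(24.305) + 0.16(55.845) + 1(12.011) + 3(15.999).

89.36 g/mol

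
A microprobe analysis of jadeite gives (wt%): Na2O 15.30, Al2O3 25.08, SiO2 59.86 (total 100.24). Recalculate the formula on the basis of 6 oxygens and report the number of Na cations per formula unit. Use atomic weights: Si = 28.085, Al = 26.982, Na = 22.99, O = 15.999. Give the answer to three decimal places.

0.995 Na apfu

15.30 wt% Na2O ÷ 61.979 g/mol = 0.24686 mol, giving 0.49372 Na and 0.24686 O.
25.08 wt% Al2O3 ÷ 101.961 g/mol = 0.24598 mol, giving 0.49196 Al and 0.73794 O.
59.86 wt% SiO2 ÷ 60.083 g/mol = 0.99629 mol, giving 0.99629 Si and 1.99258 O.
Oxygen sums to 2.97738; scaling by 6/2.97738 = 2.01519 puts the formula on 6 O.
Na: 0.49372 × 2.01519 = 0.995 atoms per formula unit.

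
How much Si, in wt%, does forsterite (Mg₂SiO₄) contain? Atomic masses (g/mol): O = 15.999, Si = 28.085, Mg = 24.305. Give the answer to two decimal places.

Formula mass = 2·24.305 + 1·28.085 + 4·15.999 = 140.691 g/mol, of which 28.085 g is Si.
So Si makes up 28.085/140.691 = 0.1996 of the mass, i.e. 19.96%.

19.96 wt%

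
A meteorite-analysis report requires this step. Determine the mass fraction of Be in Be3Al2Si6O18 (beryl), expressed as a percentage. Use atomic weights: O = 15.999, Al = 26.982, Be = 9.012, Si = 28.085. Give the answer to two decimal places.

Formula mass = 3·9.012 + 2·26.982 + 6·28.085 + 18·15.999 = 537.492 g/mol, of which 27.036 g is Be.
So Be makes up 27.036/537.492 = 0.0503 of the mass, i.e. 5.03%.

5.03 wt%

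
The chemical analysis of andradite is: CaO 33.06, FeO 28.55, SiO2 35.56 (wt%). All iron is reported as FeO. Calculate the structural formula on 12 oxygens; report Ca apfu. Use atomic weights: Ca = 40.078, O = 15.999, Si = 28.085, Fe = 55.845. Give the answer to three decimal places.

3.259 Ca apfu

CaO (M=56.077): mol = 0.58955; Ca = 0.58955, O = 0.58955.
FeO (M=71.844): mol = 0.39739; Fe = 0.39739, O = 0.39739.
SiO2 (M=60.083): mol = 0.59185; Si = 0.59185, O = 1.18370.
ΣO = 2.17064; factor = 12/ΣO = 5.52832.
Ca apfu = 0.58955 × 5.52832 = 3.259.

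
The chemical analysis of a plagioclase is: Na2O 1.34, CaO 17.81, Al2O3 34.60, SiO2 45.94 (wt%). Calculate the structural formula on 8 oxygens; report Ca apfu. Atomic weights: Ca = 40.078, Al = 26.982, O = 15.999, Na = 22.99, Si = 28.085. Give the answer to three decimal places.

0.880 Ca apfu

1.34 wt% Na2O ÷ 61.979 g/mol = 0.02162 mol, giving 0.04324 Na and 0.02162 O.
17.81 wt% CaO ÷ 56.077 g/mol = 0.31760 mol, giving 0.31760 Ca and 0.31760 O.
34.60 wt% Al2O3 ÷ 101.961 g/mol = 0.33935 mol, giving 0.67870 Al and 1.01805 O.
45.94 wt% SiO2 ÷ 60.083 g/mol = 0.76461 mol, giving 0.76461 Si and 1.52922 O.
Oxygen sums to 2.88649; scaling by 8/2.88649 = 2.77153 puts the formula on 8 O.
Ca: 0.31760 × 2.77153 = 0.880 atoms per formula unit.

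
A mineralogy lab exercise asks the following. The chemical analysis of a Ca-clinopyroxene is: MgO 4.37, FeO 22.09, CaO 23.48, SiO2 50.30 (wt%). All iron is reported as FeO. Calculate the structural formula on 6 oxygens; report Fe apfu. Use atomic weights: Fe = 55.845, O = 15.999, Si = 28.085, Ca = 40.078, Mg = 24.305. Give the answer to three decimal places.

0.735 Fe apfu

4.37 wt% MgO ÷ 40.304 g/mol = 0.10843 mol, giving 0.10843 Mg and 0.10843 O.
22.09 wt% FeO ÷ 71.844 g/mol = 0.30747 mol, giving 0.30747 Fe and 0.30747 O.
23.48 wt% CaO ÷ 56.077 g/mol = 0.41871 mol, giving 0.41871 Ca and 0.41871 O.
50.30 wt% SiO2 ÷ 60.083 g/mol = 0.83718 mol, giving 0.83718 Si and 1.67436 O.
Oxygen sums to 2.50897; scaling by 6/2.50897 = 2.39142 puts the formula on 6 O.
Fe: 0.30747 × 2.39142 = 0.735 atoms per formula unit.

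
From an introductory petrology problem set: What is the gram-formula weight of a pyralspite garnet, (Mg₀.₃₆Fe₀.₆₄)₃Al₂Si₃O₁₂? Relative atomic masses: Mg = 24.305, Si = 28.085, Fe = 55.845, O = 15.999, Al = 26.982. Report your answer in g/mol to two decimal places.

463.68 g/mol

Mg: 1.08 × 24.305 = 26.2494
Fe: 1.92 × 55.845 = 107.2224
Al: 2 × 26.982 = 53.9640
Si: 3 × 28.085 = 84.2550
O: 12 × 15.999 = 191.9880
Summing the contributions gives the formula mass.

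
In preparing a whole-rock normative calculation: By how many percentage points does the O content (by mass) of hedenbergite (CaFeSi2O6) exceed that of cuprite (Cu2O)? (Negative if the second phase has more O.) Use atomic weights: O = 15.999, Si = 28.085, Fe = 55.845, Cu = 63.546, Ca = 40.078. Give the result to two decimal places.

27.51 percentage points

First mineral: 95.994 g O in 248.087 g formula = 38.69 wt% O.
Second mineral: 15.999 g O in 143.091 g formula = 11.18 wt% O.
38.69% − 11.18% gives a difference of 27.51 percentage points.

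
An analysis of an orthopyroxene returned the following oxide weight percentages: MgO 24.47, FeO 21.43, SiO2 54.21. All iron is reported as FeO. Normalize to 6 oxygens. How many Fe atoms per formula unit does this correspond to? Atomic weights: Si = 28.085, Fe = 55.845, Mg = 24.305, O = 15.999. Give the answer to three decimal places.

0.660 Fe apfu

24.47 wt% MgO ÷ 40.304 g/mol = 0.60714 mol, giving 0.60714 Mg and 0.60714 O.
21.43 wt% FeO ÷ 71.844 g/mol = 0.29829 mol, giving 0.29829 Fe and 0.29829 O.
54.21 wt% SiO2 ÷ 60.083 g/mol = 0.90225 mol, giving 0.90225 Si and 1.80450 O.
Oxygen sums to 2.70993; scaling by 6/2.70993 = 2.21408 puts the formula on 6 O.
Fe: 0.29829 × 2.21408 = 0.660 atoms per formula unit.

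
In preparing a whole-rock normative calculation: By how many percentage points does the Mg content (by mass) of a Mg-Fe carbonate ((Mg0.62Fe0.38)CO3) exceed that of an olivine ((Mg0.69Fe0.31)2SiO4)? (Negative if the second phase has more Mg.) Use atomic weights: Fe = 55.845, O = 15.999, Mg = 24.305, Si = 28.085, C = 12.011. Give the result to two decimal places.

Mg in (Mg0.62Fe0.38)CO3: molar mass 96.298 g/mol; 0.62×24.305 = 15.069 g → 15.65 wt%.
Mg in (Mg0.69Fe0.31)2SiO4: molar mass 160.246 g/mol; 1.38×24.305 = 33.541 g → 20.93 wt%.
Difference = 15.65 − 20.93 = -5.28 percentage points.

-5.28 percentage points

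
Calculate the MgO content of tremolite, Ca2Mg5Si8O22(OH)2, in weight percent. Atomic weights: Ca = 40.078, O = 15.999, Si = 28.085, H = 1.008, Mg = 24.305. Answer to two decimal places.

Formula mass = 812.353 g/mol.
5 Mg → 5.0000 mol MgO per formula unit; M(MgO) = 40.304, so MgO mass = 201.520 g.
201.520/812.353 × 100 = 24.81 wt%.

24.81 wt%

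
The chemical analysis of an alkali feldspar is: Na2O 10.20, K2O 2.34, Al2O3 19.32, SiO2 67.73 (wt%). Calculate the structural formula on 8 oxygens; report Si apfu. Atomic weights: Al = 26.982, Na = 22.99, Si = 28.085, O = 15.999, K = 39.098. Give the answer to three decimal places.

Na2O: 10.20/61.979 = 0.16457 mol → 0.32914 mol Na, 0.16457 mol O.
K2O: 2.34/94.195 = 0.02484 mol → 0.04968 mol K, 0.02484 mol O.
Al2O3: 19.32/101.961 = 0.18948 mol → 0.37896 mol Al, 0.56844 mol O.
SiO2: 67.73/60.083 = 1.12727 mol → 1.12727 mol Si, 2.25454 mol O.
Total oxygen = 3.01239 mol. Normalization factor = 8/3.01239 = 2.65570.
Si per 8 O = 1.12727 × 2.65570 = 2.994.

2.994 Si apfu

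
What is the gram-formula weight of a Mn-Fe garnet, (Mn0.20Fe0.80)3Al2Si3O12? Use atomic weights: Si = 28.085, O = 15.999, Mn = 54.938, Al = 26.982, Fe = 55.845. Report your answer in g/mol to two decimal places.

497.20 g/mol

The formula mass is the sum 0.60(54.938) + 2.40(55.845) + 2(26.982) + 3(28.085) + 12(15.999).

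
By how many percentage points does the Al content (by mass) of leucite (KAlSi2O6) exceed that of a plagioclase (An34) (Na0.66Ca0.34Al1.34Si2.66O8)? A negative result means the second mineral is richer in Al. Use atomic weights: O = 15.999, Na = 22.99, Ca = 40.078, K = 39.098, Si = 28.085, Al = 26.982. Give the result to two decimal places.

M(KAlSi2O6) = 218.244 g/mol, so wt% Al = 26.982/218.244 × 100 = 12.36%.
M(Na0.66Ca0.34Al1.34Si2.66O8) = 267.654 g/mol, so wt% Al = 36.156/267.654 × 100 = 13.51%.
12.36 − 13.51 = -1.15 pp.

-1.15 percentage points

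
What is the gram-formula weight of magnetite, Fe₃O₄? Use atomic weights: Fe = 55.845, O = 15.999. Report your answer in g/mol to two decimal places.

231.53 g/mol

M = 3×55.845 + 4×15.999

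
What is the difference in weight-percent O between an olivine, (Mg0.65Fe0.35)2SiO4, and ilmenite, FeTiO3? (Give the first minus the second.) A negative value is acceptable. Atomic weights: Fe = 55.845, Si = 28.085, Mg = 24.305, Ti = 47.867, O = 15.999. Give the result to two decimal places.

7.68 percentage points

First mineral: 63.996 g O in 162.769 g formula = 39.32 wt% O.
Second mineral: 47.997 g O in 151.709 g formula = 31.64 wt% O.
39.32% − 31.64% gives a difference of 7.68 percentage points.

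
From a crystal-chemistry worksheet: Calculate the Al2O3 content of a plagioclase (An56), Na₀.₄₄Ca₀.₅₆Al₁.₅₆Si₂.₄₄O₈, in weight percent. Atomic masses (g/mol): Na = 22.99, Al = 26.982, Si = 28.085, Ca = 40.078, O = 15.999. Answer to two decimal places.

M(Na₀.₄₄Ca₀.₅₆Al₁.₅₆Si₂.₄₄O₈) = 271.171 g/mol; M(Al2O3) = 101.961 g/mol.
Moles Al2O3 per formula unit = 1.56 Al ÷ 2 = 0.7800.
Al2O3 fraction = (0.7800 × 101.961) / 271.171 = 79.530/271.171 = 0.2933.

29.33 wt%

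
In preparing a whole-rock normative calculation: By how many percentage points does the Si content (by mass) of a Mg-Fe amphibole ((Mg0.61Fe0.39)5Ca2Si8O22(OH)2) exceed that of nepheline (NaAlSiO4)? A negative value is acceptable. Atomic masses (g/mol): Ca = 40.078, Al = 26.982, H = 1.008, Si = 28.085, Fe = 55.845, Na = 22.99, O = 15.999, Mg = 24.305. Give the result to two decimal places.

5.94 percentage points

First mineral: 224.680 g Si in 873.856 g formula = 25.71 wt% Si.
Second mineral: 28.085 g Si in 142.053 g formula = 19.77 wt% Si.
25.71% − 19.77% gives a difference of 5.94 percentage points.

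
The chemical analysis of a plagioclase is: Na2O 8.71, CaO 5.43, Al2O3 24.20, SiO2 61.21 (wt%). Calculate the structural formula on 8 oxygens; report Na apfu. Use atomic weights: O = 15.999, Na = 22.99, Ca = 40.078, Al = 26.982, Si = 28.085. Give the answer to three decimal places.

Na2O (M=61.979): mol = 0.14053; Na = 0.28106, O = 0.14053.
CaO (M=56.077): mol = 0.09683; Ca = 0.09683, O = 0.09683.
Al2O3 (M=101.961): mol = 0.23735; Al = 0.47470, O = 0.71205.
SiO2 (M=60.083): mol = 1.01876; Si = 1.01876, O = 2.03752.
ΣO = 2.98693; factor = 8/ΣO = 2.67834.
Na apfu = 0.28106 × 2.67834 = 0.753.

0.753 Na apfu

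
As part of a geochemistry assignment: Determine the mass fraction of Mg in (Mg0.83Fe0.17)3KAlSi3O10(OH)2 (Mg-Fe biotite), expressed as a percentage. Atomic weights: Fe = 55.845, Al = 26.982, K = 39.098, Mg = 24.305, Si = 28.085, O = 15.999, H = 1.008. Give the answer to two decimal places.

M((Mg0.83Fe0.17)3KAlSi3O10(OH)2) = 433.339 g/mol.
Mg contributes 2.49 × 24.305 = 60.519 g per mole.
60.519/433.339 = 0.1397 → 13.97%.

13.97 wt%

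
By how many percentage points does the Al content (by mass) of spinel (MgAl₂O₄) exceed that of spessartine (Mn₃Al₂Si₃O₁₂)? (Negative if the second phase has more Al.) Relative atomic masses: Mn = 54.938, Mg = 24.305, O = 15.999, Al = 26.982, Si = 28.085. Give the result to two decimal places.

Al in MgAl₂O₄: molar mass 142.265 g/mol; 2×26.982 = 53.964 g → 37.93 wt%.
Al in Mn₃Al₂Si₃O₁₂: molar mass 495.021 g/mol; 2×26.982 = 53.964 g → 10.90 wt%.
Difference = 37.93 − 10.90 = 27.03 percentage points.

27.03 percentage points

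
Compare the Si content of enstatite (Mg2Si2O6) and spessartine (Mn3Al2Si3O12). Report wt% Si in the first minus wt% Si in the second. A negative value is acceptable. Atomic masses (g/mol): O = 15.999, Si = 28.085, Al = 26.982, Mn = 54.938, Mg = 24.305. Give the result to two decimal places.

Si in Mg2Si2O6: molar mass 200.774 g/mol; 2×28.085 = 56.170 g → 27.98 wt%.
Si in Mn3Al2Si3O12: molar mass 495.021 g/mol; 3×28.085 = 84.255 g → 17.02 wt%.
Difference = 27.98 − 17.02 = 10.96 percentage points.

10.96 percentage points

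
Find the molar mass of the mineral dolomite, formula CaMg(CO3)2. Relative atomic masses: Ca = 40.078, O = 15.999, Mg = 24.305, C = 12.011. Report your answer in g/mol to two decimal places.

184.40 g/mol

Ca: 1 × 40.078 = 40.0780
Mg: 1 × 24.305 = 24.3050
C: 2 × 12.011 = 24.0220
O: 6 × 15.999 = 95.9940
Summing the contributions gives the formula mass.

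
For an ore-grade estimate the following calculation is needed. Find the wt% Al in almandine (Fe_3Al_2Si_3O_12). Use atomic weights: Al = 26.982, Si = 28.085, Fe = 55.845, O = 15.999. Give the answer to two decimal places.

M(Fe_3Al_2Si_3O_12) = 497.742 g/mol.
Al contributes 2 × 26.982 = 53.964 g per mole.
53.964/497.742 = 0.1084 → 10.84%.

10.84 mass %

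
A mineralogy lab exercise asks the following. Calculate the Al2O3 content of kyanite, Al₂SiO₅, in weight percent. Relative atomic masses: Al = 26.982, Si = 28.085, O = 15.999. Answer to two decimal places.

M(Al₂SiO₅) = 162.044 g/mol; M(Al2O3) = 101.961 g/mol.
Moles Al2O3 per formula unit = 2 Al ÷ 2 = 1.0000.
Al2O3 fraction = (1.0000 × 101.961) / 162.044 = 101.961/162.044 = 0.6292.

62.92 wt%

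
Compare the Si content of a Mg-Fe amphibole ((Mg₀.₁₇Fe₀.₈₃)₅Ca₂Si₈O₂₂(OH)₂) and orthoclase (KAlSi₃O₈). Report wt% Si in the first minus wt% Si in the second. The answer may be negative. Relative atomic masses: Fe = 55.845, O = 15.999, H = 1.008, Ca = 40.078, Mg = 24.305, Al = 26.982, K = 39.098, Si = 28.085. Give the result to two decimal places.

M((Mg₀.₁₇Fe₀.₈₃)₅Ca₂Si₈O₂₂(OH)₂) = 943.244 g/mol, so wt% Si = 224.680/943.244 × 100 = 23.82%.
M(KAlSi₃O₈) = 278.327 g/mol, so wt% Si = 84.255/278.327 × 100 = 30.27%.
23.82 − 30.27 = -6.45 pp.

-6.45 percentage points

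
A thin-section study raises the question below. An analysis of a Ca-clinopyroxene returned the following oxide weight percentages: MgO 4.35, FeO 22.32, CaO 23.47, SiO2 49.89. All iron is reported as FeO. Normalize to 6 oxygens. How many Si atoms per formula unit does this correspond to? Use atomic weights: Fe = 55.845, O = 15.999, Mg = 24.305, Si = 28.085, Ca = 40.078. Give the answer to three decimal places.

1.995 Si apfu

MgO (M=40.304): mol = 0.10793; Mg = 0.10793, O = 0.10793.
FeO (M=71.844): mol = 0.31067; Fe = 0.31067, O = 0.31067.
CaO (M=56.077): mol = 0.41853; Ca = 0.41853, O = 0.41853.
SiO2 (M=60.083): mol = 0.83035; Si = 0.83035, O = 1.66070.
ΣO = 2.49783; factor = 6/ΣO = 2.40209.
Si apfu = 0.83035 × 2.40209 = 1.995.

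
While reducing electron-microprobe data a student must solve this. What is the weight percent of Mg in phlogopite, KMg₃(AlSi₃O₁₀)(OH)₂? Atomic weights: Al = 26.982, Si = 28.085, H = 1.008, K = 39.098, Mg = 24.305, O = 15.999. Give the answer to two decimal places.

Molar mass of KMg₃(AlSi₃O₁₀)(OH)₂: 1*39.098 + 3*24.305 + 1*26.982 + 3*28.085 + 12*15.999 + 2*1.008 = 417.254 g/mol.
Mass of Mg per formula unit: 3 × 24.305 = 72.915 g.
Weight fraction Mg = 72.915 / 417.254 = 0.1747.

17.47 weight percent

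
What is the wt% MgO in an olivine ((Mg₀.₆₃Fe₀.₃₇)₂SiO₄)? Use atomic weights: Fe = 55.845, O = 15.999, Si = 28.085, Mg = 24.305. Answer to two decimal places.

Molar mass of (Mg₀.₆₃Fe₀.₃₇)₂SiO₄ = 1.26*24.305 + 0.74*55.845 + 1*28.085 + 4*15.999 = 164.031 g/mol.
Each formula unit contains 1.26 Mg, equivalent to 1.26/1 = 1.2600 mol MgO.
M(MgO) = 1×24.305 + 1×15.999 = 40.304 g/mol.
Mass of MgO per formula unit = 1.2600 × 40.304 = 50.783 g.
MgO wt% = 50.783 / 164.031 × 100 = 30.96%.

30.96 wt%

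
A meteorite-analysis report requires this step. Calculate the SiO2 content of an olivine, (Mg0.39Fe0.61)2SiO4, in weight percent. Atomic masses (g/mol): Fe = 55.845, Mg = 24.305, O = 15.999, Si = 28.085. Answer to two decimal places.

M((Mg0.39Fe0.61)2SiO4) = 179.170 g/mol; M(SiO2) = 60.083 g/mol.
Moles SiO2 per formula unit = 1 Si ÷ 1 = 1.0000.
SiO2 fraction = (1.0000 × 60.083) / 179.170 = 60.083/179.170 = 0.3353.

33.53 wt%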